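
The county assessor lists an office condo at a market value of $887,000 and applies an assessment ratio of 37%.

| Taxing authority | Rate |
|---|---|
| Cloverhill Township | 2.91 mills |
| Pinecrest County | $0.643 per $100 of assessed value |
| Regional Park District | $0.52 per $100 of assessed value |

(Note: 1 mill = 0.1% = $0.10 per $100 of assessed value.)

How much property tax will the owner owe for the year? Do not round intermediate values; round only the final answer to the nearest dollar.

Assessed value = $887,000 × 0.37 = $328,190
Cloverhill Township: $328,190 × 0.00291 = $955.0329
Pinecrest County: $328,190 × 0.00643 = $2,110.2617
Regional Park District: $328,190 × 0.0052 = $1,706.588
Total = $4,771.8826

$4,772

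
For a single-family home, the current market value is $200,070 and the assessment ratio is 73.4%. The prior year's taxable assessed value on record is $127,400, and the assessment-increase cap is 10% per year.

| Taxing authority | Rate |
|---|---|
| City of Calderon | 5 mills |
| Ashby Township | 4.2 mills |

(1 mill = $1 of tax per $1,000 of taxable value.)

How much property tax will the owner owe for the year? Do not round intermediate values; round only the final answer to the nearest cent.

$1,289.29

Uncapped assessed value = $200,070 × 0.734 = $146,851.38
Cap limit = $127,400 × 1.1 = $140,140
Taxable assessed value = min($146,851.38, $140,140) = $140,140 (cap binds)
City of Calderon: $140,140 × 0.005 = $700.7
Ashby Township: $140,140 × 0.0042 = $588.588
Total = $1,289.288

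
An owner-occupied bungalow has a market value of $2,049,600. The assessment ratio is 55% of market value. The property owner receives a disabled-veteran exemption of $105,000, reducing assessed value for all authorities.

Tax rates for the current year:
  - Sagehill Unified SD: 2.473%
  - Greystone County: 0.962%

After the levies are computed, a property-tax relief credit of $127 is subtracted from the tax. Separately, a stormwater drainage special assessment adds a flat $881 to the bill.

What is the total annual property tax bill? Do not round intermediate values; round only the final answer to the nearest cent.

Assessed value = $2,049,600 × 0.55 = $1,127,280
Taxable value = $1,127,280 − $105,000 = $1,022,280
Sagehill Unified SD: $1,022,280 × 0.02473 = $25,280.9844
Greystone County: $1,022,280 × 0.00962 = $9,834.3336
Levies subtotal = $35,115.318
After credit = $35,115.318 − $127 = $34,988.318
Total = $34,988.318 + $881 = $35,869.318

$35,869.32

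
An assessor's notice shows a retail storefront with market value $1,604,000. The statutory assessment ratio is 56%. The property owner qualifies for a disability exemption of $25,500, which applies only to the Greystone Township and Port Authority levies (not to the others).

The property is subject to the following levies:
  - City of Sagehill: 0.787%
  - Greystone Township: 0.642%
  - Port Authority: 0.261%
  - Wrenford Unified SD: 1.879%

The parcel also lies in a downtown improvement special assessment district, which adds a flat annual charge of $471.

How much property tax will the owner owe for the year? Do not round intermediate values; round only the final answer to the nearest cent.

Assessed value = $1,604,000 × 0.56 = $898,240
City of Sagehill: $898,240 × 0.00787 = $7,069.1488
Greystone Township: ($898,240 − $25,500) × 0.00642 = $872,740 × 0.00642 = $5,602.9908
Port Authority: ($898,240 − $25,500) × 0.00261 = $872,740 × 0.00261 = $2,277.8514
Wrenford Unified SD: $898,240 × 0.01879 = $16,877.9296
Levies subtotal = $31,827.9206
Total = $31,827.9206 + $471 = $32,298.9206

$32,298.92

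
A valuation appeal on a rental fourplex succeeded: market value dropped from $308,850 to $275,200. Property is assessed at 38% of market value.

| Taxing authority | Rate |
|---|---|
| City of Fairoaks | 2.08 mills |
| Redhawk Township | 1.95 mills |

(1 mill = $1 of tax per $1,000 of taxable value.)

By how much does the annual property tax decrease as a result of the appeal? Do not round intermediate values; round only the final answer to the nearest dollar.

Old assessed value = $308,850 × 0.38 = $117,363
New assessed value = $275,200 × 0.38 = $104,576
Combined rate = 0.00208 + 0.00195 = 0.00403
Old tax = $117,363 × 0.00403 = $472.97289
New tax = $104,576 × 0.00403 = $421.44128
Reduction = $472.97289 − $421.44128 = $51.53161

$52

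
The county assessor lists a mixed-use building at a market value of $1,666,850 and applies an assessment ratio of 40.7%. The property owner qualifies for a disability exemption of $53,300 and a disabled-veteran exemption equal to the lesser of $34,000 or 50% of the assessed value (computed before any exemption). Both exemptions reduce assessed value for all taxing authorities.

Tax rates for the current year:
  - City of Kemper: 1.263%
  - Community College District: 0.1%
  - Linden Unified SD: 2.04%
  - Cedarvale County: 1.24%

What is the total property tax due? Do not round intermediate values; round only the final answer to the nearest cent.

Assessed value = $1,666,850 × 0.407 = $678,407.95
Disabled-veteran exemption = min($34,000, 50% × $678,407.95) = min($34,000, $339,203.975) = $34,000 (dollar cap binds)
Taxable value = $678,407.95 − $53,300 − $34,000 = $591,107.95
City of Kemper: $591,107.95 × 0.01263 = $7,465.6934085
Community College District: $591,107.95 × 0.001 = $591.10795
Linden Unified SD: $591,107.95 × 0.0204 = $12,058.60218
Cedarvale County: $591,107.95 × 0.0124 = $7,329.73858
Total = $27,445.1421185

$27,445.14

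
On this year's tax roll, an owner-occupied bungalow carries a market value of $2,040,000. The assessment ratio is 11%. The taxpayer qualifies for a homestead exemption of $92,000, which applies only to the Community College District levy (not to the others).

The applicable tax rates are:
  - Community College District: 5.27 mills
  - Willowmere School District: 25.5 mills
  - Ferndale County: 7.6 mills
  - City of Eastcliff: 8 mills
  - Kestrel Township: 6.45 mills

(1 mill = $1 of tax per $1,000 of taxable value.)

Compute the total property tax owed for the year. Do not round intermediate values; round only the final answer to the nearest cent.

$11,367.97

Assessed value = $2,040,000 × 0.11 = $224,400
Community College District: ($224,400 − $92,000) × 0.00527 = $132,400 × 0.00527 = $697.748
Willowmere School District: $224,400 × 0.0255 = $5,722.2
Ferndale County: $224,400 × 0.0076 = $1,705.44
City of Eastcliff: $224,400 × 0.008 = $1,795.2
Kestrel Township: $224,400 × 0.00645 = $1,447.38
Total = $11,367.968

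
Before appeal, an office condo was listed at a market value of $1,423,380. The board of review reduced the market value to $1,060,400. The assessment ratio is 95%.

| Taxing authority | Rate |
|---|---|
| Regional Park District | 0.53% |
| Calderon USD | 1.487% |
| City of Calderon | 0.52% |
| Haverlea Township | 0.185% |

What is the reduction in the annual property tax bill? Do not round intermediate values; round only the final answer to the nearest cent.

$9,386.30

Old assessed value = $1,423,380 × 0.95 = $1,352,211
New assessed value = $1,060,400 × 0.95 = $1,007,380
Combined rate = 0.0053 + 0.01487 + 0.0052 + 0.00185 = 0.02722
Old tax = $1,352,211 × 0.02722 = $36,807.18342
New tax = $1,007,380 × 0.02722 = $27,420.8836
Reduction = $36,807.18342 − $27,420.8836 = $9,386.29982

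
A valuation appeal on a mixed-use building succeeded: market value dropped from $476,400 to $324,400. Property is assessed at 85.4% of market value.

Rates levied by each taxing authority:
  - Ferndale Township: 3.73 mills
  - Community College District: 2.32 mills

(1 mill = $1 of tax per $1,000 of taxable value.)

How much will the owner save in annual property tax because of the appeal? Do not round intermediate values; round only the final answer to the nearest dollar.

Old assessed value = $476,400 × 0.854 = $406,845.6
New assessed value = $324,400 × 0.854 = $277,037.6
Combined rate = 0.00373 + 0.00232 = 0.00605
Old tax = $406,845.6 × 0.00605 = $2,461.41588
New tax = $277,037.6 × 0.00605 = $1,676.07748
Reduction = $2,461.41588 − $1,676.07748 = $785.3384

$785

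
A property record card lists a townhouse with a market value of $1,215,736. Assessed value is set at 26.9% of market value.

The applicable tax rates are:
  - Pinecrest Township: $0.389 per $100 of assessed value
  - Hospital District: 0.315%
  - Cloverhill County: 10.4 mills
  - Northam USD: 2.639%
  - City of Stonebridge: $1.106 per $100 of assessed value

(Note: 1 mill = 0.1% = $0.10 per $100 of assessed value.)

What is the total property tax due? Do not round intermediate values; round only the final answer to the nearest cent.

$17,950.84

Assessed value = $1,215,736 × 0.269 = $327,032.984
Pinecrest Township: $327,032.984 × 0.00389 = $1,272.15830776
Hospital District: $327,032.984 × 0.00315 = $1,030.1538996
Cloverhill County: $327,032.984 × 0.0104 = $3,401.1430336
Northam USD: $327,032.984 × 0.02639 = $8,630.40044776
City of Stonebridge: $327,032.984 × 0.01106 = $3,616.98480304
Total = $17,950.84049176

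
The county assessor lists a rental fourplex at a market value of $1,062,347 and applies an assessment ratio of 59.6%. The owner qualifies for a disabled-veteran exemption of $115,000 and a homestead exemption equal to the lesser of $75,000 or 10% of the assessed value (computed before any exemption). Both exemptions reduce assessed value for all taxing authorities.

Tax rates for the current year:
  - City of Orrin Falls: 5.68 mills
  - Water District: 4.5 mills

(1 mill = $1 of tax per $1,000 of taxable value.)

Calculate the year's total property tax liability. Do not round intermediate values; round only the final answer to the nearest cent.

$4,630.30

Assessed value = $1,062,347 × 0.596 = $633,158.812
Homestead exemption = min($75,000, 10% × $633,158.812) = min($75,000, $63,315.8812) = $63,315.8812 (percentage binds)
Taxable value = $633,158.812 − $115,000 − $63,315.8812 = $454,842.9308
City of Orrin Falls: $454,842.9308 × 0.00568 = $2,583.507846944
Water District: $454,842.9308 × 0.0045 = $2,046.7931886
Total = $4,630.301035544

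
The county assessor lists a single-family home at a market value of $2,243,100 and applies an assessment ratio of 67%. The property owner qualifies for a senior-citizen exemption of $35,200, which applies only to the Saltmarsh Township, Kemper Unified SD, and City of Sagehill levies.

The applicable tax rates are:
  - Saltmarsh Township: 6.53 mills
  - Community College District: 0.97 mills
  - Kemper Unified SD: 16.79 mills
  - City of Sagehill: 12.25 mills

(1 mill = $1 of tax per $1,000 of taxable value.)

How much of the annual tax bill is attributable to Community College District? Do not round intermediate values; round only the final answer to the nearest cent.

Assessed value = $2,243,100 × 0.67 = $1,502,877
Community College District taxable value = $1,502,877 (exemption does not apply)
Community College District levy = $1,502,877 × 0.00097 = $1,457.79069

$1,457.79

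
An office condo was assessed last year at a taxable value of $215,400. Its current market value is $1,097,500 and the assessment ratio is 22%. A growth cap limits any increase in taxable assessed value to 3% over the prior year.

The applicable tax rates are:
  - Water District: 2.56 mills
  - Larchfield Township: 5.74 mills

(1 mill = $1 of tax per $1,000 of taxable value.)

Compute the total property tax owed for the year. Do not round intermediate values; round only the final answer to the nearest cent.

$1,841.45

Uncapped assessed value = $1,097,500 × 0.22 = $241,450
Cap limit = $215,400 × 1.03 = $221,862
Taxable assessed value = min($241,450, $221,862) = $221,862 (cap binds)
Water District: $221,862 × 0.00256 = $567.96672
Larchfield Township: $221,862 × 0.00574 = $1,273.48788
Total = $1,841.4546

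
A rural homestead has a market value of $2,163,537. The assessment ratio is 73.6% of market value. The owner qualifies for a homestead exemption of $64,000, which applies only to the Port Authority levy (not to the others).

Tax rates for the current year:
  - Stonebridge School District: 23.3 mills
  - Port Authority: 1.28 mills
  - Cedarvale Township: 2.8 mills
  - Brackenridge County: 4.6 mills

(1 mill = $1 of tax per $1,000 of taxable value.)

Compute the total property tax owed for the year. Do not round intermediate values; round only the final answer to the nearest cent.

Assessed value = $2,163,537 × 0.736 = $1,592,363.232
Stonebridge School District: $1,592,363.232 × 0.0233 = $37,102.0633056
Port Authority: ($1,592,363.232 − $64,000) × 0.00128 = $1,528,363.232 × 0.00128 = $1,956.30493696
Cedarvale Township: $1,592,363.232 × 0.0028 = $4,458.6170496
Brackenridge County: $1,592,363.232 × 0.0046 = $7,324.8708672
Total = $50,841.85615936

$50,841.86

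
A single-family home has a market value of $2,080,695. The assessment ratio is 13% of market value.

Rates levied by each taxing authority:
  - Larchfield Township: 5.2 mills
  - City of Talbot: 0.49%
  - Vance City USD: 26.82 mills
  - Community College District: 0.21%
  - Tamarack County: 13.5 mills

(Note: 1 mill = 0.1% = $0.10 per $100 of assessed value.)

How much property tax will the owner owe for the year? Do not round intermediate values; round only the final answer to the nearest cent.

$14,206.15

Assessed value = $2,080,695 × 0.13 = $270,490.35
Larchfield Township: $270,490.35 × 0.0052 = $1,406.54982
City of Talbot: $270,490.35 × 0.0049 = $1,325.402715
Vance City USD: $270,490.35 × 0.02682 = $7,254.551187
Community College District: $270,490.35 × 0.0021 = $568.029735
Tamarack County: $270,490.35 × 0.0135 = $3,651.619725
Total = $14,206.153182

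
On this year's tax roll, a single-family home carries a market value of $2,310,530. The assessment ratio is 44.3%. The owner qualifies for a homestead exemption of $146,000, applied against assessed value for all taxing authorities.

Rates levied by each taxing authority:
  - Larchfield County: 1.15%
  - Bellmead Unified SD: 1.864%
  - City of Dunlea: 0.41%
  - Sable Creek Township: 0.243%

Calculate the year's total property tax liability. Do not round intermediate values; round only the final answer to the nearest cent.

Assessed value = $2,310,530 × 0.443 = $1,023,564.79
Taxable value = $1,023,564.79 − $146,000 = $877,564.79
Larchfield County: $877,564.79 × 0.0115 = $10,091.995085
Bellmead Unified SD: $877,564.79 × 0.01864 = $16,357.8076856
City of Dunlea: $877,564.79 × 0.0041 = $3,598.015639
Sable Creek Township: $877,564.79 × 0.00243 = $2,132.4824397
Total = $10,091.995085 + $16,357.8076856 + $3,598.015639 + $2,132.4824397 = $32,180.3008493

$32,180.30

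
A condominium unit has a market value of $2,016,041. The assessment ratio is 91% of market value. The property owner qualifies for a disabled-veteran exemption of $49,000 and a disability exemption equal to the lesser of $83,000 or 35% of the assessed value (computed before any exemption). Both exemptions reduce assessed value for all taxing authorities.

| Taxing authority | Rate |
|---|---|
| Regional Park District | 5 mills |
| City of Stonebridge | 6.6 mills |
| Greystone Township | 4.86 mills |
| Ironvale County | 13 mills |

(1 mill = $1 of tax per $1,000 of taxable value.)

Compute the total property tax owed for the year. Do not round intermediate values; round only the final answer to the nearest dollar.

$50,159

Assessed value = $2,016,041 × 0.91 = $1,834,597.31
Disability exemption = min($83,000, 35% × $1,834,597.31) = min($83,000, $642,109.0585) = $83,000 (dollar cap binds)
Taxable value = $1,834,597.31 − $49,000 − $83,000 = $1,702,597.31
Regional Park District: $1,702,597.31 × 0.005 = $8,512.98655
City of Stonebridge: $1,702,597.31 × 0.0066 = $11,237.142246
Greystone Township: $1,702,597.31 × 0.00486 = $8,274.6229266
Ironvale County: $1,702,597.31 × 0.013 = $22,133.76503
Total = $50,158.5167526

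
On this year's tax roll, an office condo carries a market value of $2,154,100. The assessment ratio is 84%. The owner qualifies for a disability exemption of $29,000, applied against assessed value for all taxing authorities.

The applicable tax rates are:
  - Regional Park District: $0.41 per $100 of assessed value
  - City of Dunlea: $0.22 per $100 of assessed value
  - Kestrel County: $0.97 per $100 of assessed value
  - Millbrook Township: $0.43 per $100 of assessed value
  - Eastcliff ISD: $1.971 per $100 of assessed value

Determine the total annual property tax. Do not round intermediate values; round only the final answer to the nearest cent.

$71,235.56

Assessed value = $2,154,100 × 0.84 = $1,809,444
Taxable value = $1,809,444 − $29,000 = $1,780,444
Regional Park District: $1,780,444 × 0.0041 = $7,299.8204
City of Dunlea: $1,780,444 × 0.0022 = $3,916.9768
Kestrel County: $1,780,444 × 0.0097 = $17,270.3068
Millbrook Township: $1,780,444 × 0.0043 = $7,655.9092
Eastcliff ISD: $1,780,444 × 0.01971 = $35,092.55124
Total = $7,299.8204 + $3,916.9768 + $17,270.3068 + $7,655.9092 + $35,092.55124 = $71,235.56444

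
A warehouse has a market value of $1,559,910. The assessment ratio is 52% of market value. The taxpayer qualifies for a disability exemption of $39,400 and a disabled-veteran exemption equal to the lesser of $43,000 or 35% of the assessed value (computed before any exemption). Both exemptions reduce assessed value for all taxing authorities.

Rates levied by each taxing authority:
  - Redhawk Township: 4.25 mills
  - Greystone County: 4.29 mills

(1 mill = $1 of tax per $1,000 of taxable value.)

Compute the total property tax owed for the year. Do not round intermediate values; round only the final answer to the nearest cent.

$6,223.55

Assessed value = $1,559,910 × 0.52 = $811,153.2
Disabled-veteran exemption = min($43,000, 35% × $811,153.2) = min($43,000, $283,903.62) = $43,000 (dollar cap binds)
Taxable value = $811,153.2 − $39,400 − $43,000 = $728,753.2
Redhawk Township: $728,753.2 × 0.00425 = $3,097.2011
Greystone County: $728,753.2 × 0.00429 = $3,126.351228
Total = $6,223.552328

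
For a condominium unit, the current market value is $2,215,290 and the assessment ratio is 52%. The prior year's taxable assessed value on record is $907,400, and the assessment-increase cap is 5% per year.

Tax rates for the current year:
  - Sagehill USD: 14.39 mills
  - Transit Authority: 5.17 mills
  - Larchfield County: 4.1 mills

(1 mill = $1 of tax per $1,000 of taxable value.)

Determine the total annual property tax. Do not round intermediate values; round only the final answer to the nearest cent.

Uncapped assessed value = $2,215,290 × 0.52 = $1,151,950.8
Cap limit = $907,400 × 1.05 = $952,770
Taxable assessed value = min($1,151,950.8, $952,770) = $952,770 (cap binds)
Sagehill USD: $952,770 × 0.01439 = $13,710.3603
Transit Authority: $952,770 × 0.00517 = $4,925.8209
Larchfield County: $952,770 × 0.0041 = $3,906.357
Total = $22,542.5382

$22,542.54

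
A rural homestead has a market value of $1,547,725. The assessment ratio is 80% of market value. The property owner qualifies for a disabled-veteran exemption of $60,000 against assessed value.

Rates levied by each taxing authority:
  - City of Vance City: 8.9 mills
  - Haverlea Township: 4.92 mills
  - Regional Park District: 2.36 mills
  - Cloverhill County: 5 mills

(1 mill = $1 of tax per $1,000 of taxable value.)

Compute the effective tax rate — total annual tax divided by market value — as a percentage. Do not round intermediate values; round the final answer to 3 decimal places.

1.612%

Assessed value = $1,547,725 × 0.8 = $1,238,180
Taxable value = $1,238,180 − $60,000 = $1,178,180
City of Vance City: $1,178,180 × 0.0089 = $10,485.802
Haverlea Township: $1,178,180 × 0.00492 = $5,796.6456
Regional Park District: $1,178,180 × 0.00236 = $2,780.5048
Cloverhill County: $1,178,180 × 0.005 = $5,890.9
Total tax = $24,953.8524
Effective rate = $24,953.8524 ÷ $1,547,725 = 1.612% of market value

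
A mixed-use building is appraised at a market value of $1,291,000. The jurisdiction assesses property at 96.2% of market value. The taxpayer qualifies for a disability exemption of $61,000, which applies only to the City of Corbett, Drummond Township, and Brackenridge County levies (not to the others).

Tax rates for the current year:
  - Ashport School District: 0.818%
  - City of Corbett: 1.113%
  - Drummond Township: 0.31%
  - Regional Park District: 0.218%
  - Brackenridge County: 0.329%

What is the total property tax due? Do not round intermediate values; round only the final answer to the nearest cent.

Assessed value = $1,291,000 × 0.962 = $1,241,942
Ashport School District: $1,241,942 × 0.00818 = $10,159.08556
City of Corbett: ($1,241,942 − $61,000) × 0.01113 = $1,180,942 × 0.01113 = $13,143.88446
Drummond Township: ($1,241,942 − $61,000) × 0.0031 = $1,180,942 × 0.0031 = $3,660.9202
Regional Park District: $1,241,942 × 0.00218 = $2,707.43356
Brackenridge County: ($1,241,942 − $61,000) × 0.00329 = $1,180,942 × 0.00329 = $3,885.29918
Total = $33,556.62296

$33,556.62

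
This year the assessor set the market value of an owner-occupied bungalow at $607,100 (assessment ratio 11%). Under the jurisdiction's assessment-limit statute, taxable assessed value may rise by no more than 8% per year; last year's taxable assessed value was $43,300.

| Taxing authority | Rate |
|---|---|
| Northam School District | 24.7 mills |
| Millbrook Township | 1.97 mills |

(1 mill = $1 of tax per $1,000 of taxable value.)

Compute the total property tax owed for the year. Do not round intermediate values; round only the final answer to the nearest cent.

$1,247.20

Uncapped assessed value = $607,100 × 0.11 = $66,781
Cap limit = $43,300 × 1.08 = $46,764
Taxable assessed value = min($66,781, $46,764) = $46,764 (cap binds)
Northam School District: $46,764 × 0.0247 = $1,155.0708
Millbrook Township: $46,764 × 0.00197 = $92.12508
Total = $1,247.19588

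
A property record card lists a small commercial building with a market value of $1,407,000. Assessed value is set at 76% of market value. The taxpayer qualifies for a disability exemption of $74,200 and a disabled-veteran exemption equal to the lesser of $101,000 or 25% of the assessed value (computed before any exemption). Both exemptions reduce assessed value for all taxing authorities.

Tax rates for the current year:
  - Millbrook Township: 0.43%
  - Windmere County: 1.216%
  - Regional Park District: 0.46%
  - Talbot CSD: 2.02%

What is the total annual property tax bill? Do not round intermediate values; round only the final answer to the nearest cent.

Assessed value = $1,407,000 × 0.76 = $1,069,320
Disabled-veteran exemption = min($101,000, 25% × $1,069,320) = min($101,000, $267,330) = $101,000 (dollar cap binds)
Taxable value = $1,069,320 − $74,200 − $101,000 = $894,120
Millbrook Township: $894,120 × 0.0043 = $3,844.716
Windmere County: $894,120 × 0.01216 = $10,872.4992
Regional Park District: $894,120 × 0.0046 = $4,112.952
Talbot CSD: $894,120 × 0.0202 = $18,061.224
Total = $36,891.3912

$36,891.39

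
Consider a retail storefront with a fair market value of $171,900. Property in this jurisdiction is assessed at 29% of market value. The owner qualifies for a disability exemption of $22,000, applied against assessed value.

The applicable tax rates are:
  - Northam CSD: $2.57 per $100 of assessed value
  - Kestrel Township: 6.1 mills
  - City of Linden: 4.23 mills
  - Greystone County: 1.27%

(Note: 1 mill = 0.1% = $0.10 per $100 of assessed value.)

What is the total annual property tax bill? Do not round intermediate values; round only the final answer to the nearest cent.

$1,357.18

Assessed value = $171,900 × 0.29 = $49,851
Taxable value = $49,851 − $22,000 = $27,851
Northam CSD: $27,851 × 0.0257 = $715.7707
Kestrel Township: $27,851 × 0.0061 = $169.8911
City of Linden: $27,851 × 0.00423 = $117.80973
Greystone County: $27,851 × 0.0127 = $353.7077
Total = $1,357.17923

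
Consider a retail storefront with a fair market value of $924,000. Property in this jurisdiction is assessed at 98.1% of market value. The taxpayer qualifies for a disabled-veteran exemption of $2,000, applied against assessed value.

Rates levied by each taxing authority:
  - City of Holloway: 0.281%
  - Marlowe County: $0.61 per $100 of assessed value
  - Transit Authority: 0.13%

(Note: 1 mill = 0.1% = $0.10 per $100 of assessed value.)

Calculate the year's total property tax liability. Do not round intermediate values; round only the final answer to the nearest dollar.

$9,234

Assessed value = $924,000 × 0.981 = $906,444
Taxable value = $906,444 − $2,000 = $904,444
City of Holloway: $904,444 × 0.00281 = $2,541.48764
Marlowe County: $904,444 × 0.0061 = $5,517.1084
Transit Authority: $904,444 × 0.0013 = $1,175.7772
Total = $9,234.37324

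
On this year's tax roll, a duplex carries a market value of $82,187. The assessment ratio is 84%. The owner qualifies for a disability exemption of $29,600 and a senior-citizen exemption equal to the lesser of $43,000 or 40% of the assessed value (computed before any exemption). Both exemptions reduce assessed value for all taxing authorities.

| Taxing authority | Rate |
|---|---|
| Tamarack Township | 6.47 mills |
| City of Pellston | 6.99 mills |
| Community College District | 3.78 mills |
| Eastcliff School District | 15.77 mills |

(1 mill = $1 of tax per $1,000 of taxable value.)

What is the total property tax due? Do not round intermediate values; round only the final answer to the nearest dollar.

Assessed value = $82,187 × 0.84 = $69,037.08
Senior-citizen exemption = min($43,000, 40% × $69,037.08) = min($43,000, $27,614.832) = $27,614.832 (percentage binds)
Taxable value = $69,037.08 − $29,600 − $27,614.832 = $11,822.248
Tamarack Township: $11,822.248 × 0.00647 = $76.48994456
City of Pellston: $11,822.248 × 0.00699 = $82.63751352
Community College District: $11,822.248 × 0.00378 = $44.68809744
Eastcliff School District: $11,822.248 × 0.01577 = $186.43685096
Total = $390.25240648

$390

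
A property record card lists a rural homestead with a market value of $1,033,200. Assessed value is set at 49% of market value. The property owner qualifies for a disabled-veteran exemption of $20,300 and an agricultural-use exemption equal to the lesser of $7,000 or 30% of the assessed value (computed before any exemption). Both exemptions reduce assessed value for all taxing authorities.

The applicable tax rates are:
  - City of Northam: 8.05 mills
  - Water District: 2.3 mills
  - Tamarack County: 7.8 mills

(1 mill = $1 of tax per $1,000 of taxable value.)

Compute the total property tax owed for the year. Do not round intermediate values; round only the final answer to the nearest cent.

Assessed value = $1,033,200 × 0.49 = $506,268
Agricultural-use exemption = min($7,000, 30% × $506,268) = min($7,000, $151,880.4) = $7,000 (dollar cap binds)
Taxable value = $506,268 − $20,300 − $7,000 = $478,968
City of Northam: $478,968 × 0.00805 = $3,855.6924
Water District: $478,968 × 0.0023 = $1,101.6264
Tamarack County: $478,968 × 0.0078 = $3,735.9504
Total = $8,693.2692

$8,693.27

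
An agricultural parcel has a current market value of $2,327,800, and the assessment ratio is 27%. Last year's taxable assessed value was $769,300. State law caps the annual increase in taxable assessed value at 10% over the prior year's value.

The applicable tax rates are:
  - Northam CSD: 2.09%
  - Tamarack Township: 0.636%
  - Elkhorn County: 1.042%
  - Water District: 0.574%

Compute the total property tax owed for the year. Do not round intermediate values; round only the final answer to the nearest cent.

Uncapped assessed value = $2,327,800 × 0.27 = $628,506
Cap limit = $769,300 × 1.1 = $846,230
Taxable assessed value = min($628,506, $846,230) = $628,506 (cap does not bind)
Northam CSD: $628,506 × 0.0209 = $13,135.7754
Tamarack Township: $628,506 × 0.00636 = $3,997.29816
Elkhorn County: $628,506 × 0.01042 = $6,549.03252
Water District: $628,506 × 0.00574 = $3,607.62444
Total = $27,289.73052

$27,289.73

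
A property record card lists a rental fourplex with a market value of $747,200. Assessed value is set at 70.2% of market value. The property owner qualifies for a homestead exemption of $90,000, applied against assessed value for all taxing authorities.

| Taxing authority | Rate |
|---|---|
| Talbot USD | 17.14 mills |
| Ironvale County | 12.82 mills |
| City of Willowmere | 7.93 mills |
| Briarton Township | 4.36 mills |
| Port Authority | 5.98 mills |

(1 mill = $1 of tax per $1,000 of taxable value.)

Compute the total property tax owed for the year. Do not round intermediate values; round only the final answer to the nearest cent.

$20,957.59

Assessed value = $747,200 × 0.702 = $524,534.4
Taxable value = $524,534.4 − $90,000 = $434,534.4
Talbot USD: $434,534.4 × 0.01714 = $7,447.919616
Ironvale County: $434,534.4 × 0.01282 = $5,570.731008
City of Willowmere: $434,534.4 × 0.00793 = $3,445.857792
Briarton Township: $434,534.4 × 0.00436 = $1,894.569984
Port Authority: $434,534.4 × 0.00598 = $2,598.515712
Total = $7,447.919616 + $5,570.731008 + $3,445.857792 + $1,894.569984 + $2,598.515712 = $20,957.594112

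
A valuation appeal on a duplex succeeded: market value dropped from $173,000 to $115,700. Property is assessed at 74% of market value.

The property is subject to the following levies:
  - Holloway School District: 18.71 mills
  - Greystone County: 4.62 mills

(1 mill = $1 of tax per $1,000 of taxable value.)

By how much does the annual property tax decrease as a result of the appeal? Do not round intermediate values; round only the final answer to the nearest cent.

$989.24

Old assessed value = $173,000 × 0.74 = $128,020
New assessed value = $115,700 × 0.74 = $85,618
Combined rate = 0.01871 + 0.00462 = 0.02333
Old tax = $128,020 × 0.02333 = $2,986.7066
New tax = $85,618 × 0.02333 = $1,997.46794
Reduction = $2,986.7066 − $1,997.46794 = $989.23866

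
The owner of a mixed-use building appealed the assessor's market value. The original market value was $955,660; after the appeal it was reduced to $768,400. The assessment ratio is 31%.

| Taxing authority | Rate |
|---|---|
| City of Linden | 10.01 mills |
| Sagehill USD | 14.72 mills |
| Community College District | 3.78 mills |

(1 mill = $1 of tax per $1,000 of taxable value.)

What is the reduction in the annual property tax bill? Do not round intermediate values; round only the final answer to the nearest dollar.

$1,655

Old assessed value = $955,660 × 0.31 = $296,254.6
New assessed value = $768,400 × 0.31 = $238,204
Combined rate = 0.01001 + 0.01472 + 0.00378 = 0.02851
Old tax = $296,254.6 × 0.02851 = $8,446.218646
New tax = $238,204 × 0.02851 = $6,791.19604
Reduction = $8,446.218646 − $6,791.19604 = $1,655.022606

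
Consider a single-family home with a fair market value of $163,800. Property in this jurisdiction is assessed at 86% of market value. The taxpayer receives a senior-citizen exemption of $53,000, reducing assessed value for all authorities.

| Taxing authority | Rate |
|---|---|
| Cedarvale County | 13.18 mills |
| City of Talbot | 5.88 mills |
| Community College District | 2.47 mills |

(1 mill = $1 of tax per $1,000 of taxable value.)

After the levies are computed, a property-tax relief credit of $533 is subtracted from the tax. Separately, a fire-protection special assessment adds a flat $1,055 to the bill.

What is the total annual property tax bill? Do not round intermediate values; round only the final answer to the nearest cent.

Assessed value = $163,800 × 0.86 = $140,868
Taxable value = $140,868 − $53,000 = $87,868
Cedarvale County: $87,868 × 0.01318 = $1,158.10024
City of Talbot: $87,868 × 0.00588 = $516.66384
Community College District: $87,868 × 0.00247 = $217.03396
Levies subtotal = $1,891.79804
After credit = $1,891.79804 − $533 = $1,358.79804
Total = $1,358.79804 + $1,055 = $2,413.79804

$2,413.80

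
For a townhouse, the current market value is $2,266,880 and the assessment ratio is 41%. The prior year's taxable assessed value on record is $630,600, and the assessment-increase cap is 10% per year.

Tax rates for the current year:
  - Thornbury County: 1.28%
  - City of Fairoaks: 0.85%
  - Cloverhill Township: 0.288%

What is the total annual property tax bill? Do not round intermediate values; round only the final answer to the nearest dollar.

$16,773

Uncapped assessed value = $2,266,880 × 0.41 = $929,420.8
Cap limit = $630,600 × 1.1 = $693,660
Taxable assessed value = min($929,420.8, $693,660) = $693,660 (cap binds)
Thornbury County: $693,660 × 0.0128 = $8,878.848
City of Fairoaks: $693,660 × 0.0085 = $5,896.11
Cloverhill Township: $693,660 × 0.00288 = $1,997.7408
Total = $16,772.6988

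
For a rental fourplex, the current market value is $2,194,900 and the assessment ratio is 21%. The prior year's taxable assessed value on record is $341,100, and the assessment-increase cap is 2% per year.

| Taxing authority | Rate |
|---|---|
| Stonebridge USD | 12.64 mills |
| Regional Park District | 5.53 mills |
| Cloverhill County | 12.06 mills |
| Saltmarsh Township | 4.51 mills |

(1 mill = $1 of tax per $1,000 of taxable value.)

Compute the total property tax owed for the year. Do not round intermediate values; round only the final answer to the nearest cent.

Uncapped assessed value = $2,194,900 × 0.21 = $460,929
Cap limit = $341,100 × 1.02 = $347,922
Taxable assessed value = min($460,929, $347,922) = $347,922 (cap binds)
Stonebridge USD: $347,922 × 0.01264 = $4,397.73408
Regional Park District: $347,922 × 0.00553 = $1,924.00866
Cloverhill County: $347,922 × 0.01206 = $4,195.93932
Saltmarsh Township: $347,922 × 0.00451 = $1,569.12822
Total = $12,086.81028

$12,086.81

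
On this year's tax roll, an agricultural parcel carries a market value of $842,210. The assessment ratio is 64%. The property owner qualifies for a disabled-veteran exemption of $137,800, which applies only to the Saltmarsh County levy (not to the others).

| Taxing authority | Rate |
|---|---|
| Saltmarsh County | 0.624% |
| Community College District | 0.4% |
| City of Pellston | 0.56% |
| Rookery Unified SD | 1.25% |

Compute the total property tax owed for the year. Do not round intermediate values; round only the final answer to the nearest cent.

Assessed value = $842,210 × 0.64 = $539,014.4
Saltmarsh County: ($539,014.4 − $137,800) × 0.00624 = $401,214.4 × 0.00624 = $2,503.577856
Community College District: $539,014.4 × 0.004 = $2,156.0576
City of Pellston: $539,014.4 × 0.0056 = $3,018.48064
Rookery Unified SD: $539,014.4 × 0.0125 = $6,737.68
Total = $14,415.796096

$14,415.80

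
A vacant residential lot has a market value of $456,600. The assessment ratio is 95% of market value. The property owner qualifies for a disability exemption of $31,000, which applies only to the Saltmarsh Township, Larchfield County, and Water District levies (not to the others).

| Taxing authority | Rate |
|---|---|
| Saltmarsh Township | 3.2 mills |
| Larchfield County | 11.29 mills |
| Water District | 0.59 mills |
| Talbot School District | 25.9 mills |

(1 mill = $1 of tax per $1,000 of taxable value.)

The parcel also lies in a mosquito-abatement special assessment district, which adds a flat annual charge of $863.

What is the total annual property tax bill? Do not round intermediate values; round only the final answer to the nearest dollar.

Assessed value = $456,600 × 0.95 = $433,770
Saltmarsh Township: ($433,770 − $31,000) × 0.0032 = $402,770 × 0.0032 = $1,288.864
Larchfield County: ($433,770 − $31,000) × 0.01129 = $402,770 × 0.01129 = $4,547.2733
Water District: ($433,770 − $31,000) × 0.00059 = $402,770 × 0.00059 = $237.6343
Talbot School District: $433,770 × 0.0259 = $11,234.643
Levies subtotal = $17,308.4146
Total = $17,308.4146 + $863 = $18,171.4146

$18,171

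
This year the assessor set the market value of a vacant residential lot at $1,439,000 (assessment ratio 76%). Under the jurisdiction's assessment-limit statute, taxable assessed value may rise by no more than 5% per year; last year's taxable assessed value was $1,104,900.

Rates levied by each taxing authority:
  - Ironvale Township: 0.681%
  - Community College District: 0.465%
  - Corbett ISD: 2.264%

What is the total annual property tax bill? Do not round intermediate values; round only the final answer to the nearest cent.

Uncapped assessed value = $1,439,000 × 0.76 = $1,093,640
Cap limit = $1,104,900 × 1.05 = $1,160,145
Taxable assessed value = min($1,093,640, $1,160,145) = $1,093,640 (cap does not bind)
Ironvale Township: $1,093,640 × 0.00681 = $7,447.6884
Community College District: $1,093,640 × 0.00465 = $5,085.426
Corbett ISD: $1,093,640 × 0.02264 = $24,760.0096
Total = $37,293.124

$37,293.12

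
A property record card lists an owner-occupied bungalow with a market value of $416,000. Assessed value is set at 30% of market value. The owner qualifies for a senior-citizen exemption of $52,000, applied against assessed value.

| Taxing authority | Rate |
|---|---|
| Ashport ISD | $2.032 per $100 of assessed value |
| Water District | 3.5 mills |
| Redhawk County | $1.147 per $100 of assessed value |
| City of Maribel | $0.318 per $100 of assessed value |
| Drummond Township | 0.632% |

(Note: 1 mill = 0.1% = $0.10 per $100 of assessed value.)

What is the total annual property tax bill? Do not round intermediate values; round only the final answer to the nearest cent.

Assessed value = $416,000 × 0.3 = $124,800
Taxable value = $124,800 − $52,000 = $72,800
Ashport ISD: $72,800 × 0.02032 = $1,479.296
Water District: $72,800 × 0.0035 = $254.8
Redhawk County: $72,800 × 0.01147 = $835.016
City of Maribel: $72,800 × 0.00318 = $231.504
Drummond Township: $72,800 × 0.00632 = $460.096
Total = $3,260.712

$3,260.71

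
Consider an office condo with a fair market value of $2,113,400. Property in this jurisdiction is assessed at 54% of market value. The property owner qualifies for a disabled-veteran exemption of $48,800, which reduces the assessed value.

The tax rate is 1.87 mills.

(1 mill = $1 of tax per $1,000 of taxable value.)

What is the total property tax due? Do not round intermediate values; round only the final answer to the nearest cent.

$2,042.86

Assessed value = $2,113,400 × 0.54 = $1,141,236
Taxable value = $1,141,236 − $48,800 = $1,092,436
Tax = $1,092,436 × 0.00187 = $2,042.85532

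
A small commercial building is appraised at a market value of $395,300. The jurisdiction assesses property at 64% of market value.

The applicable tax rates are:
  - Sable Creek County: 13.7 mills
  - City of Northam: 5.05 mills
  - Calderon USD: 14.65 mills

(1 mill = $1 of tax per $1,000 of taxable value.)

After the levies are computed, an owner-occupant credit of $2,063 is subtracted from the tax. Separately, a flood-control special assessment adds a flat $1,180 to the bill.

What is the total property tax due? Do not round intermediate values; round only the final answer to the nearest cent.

Assessed value = $395,300 × 0.64 = $252,992
Sable Creek County: $252,992 × 0.0137 = $3,465.9904
City of Northam: $252,992 × 0.00505 = $1,277.6096
Calderon USD: $252,992 × 0.01465 = $3,706.3328
Levies subtotal = $8,449.9328
After credit = $8,449.9328 − $2,063 = $6,386.9328
Total = $6,386.9328 + $1,180 = $7,566.9328

$7,566.93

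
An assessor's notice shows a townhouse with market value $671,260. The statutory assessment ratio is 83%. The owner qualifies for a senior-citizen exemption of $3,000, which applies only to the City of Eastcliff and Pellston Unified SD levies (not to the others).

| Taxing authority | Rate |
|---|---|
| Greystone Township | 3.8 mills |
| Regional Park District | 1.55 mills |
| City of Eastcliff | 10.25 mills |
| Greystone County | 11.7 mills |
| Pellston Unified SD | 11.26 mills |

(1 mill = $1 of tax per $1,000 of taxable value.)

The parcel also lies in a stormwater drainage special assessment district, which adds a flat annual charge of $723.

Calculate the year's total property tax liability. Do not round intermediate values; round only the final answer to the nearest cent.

$22,142.01

Assessed value = $671,260 × 0.83 = $557,145.8
Greystone Township: $557,145.8 × 0.0038 = $2,117.15404
Regional Park District: $557,145.8 × 0.00155 = $863.57599
City of Eastcliff: ($557,145.8 − $3,000) × 0.01025 = $554,145.8 × 0.01025 = $5,679.99445
Greystone County: $557,145.8 × 0.0117 = $6,518.60586
Pellston Unified SD: ($557,145.8 − $3,000) × 0.01126 = $554,145.8 × 0.01126 = $6,239.681708
Levies subtotal = $21,419.012048
Total = $21,419.012048 + $723 = $22,142.012048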